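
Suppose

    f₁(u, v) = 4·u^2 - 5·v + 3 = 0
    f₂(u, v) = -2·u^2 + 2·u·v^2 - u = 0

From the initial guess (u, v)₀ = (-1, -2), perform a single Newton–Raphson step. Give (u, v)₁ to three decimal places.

(9.111, -14.778)

At (-1, -2): F = (17.000, -9.000).
Jacobian J = [[8·u, -5], [-4·u + 2·v^2 - 1, 4·u·v]].
At the point, J = [[-8.000, -5.000], [11.000, 8.000]] (det J = -9.000).
Solving J·Δ = −F gives Δ = (10.111, -12.778).
Then the next iterate is (u, v)₁ = (9.111, -14.778).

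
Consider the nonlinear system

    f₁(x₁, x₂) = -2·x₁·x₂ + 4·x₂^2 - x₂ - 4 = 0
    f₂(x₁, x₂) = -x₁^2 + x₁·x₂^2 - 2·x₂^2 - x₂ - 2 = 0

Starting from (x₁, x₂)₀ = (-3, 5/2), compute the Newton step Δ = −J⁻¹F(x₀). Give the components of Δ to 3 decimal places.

At (-3, 5/2): F = (33.500, -44.750).
Jacobian J = [[-2·x₂, -2·x₁ + 8·x₂ - 1], [-2·x₁ + x₂^2, 2·x₁·x₂ - 4·x₂ - 1]].
At the point, J = [[-5.000, 25.000], [12.250, -26.000]] (det J = -176.250).
Solving J·Δ = −F gives Δ = (1.406, -1.059).

(1.406, -1.059)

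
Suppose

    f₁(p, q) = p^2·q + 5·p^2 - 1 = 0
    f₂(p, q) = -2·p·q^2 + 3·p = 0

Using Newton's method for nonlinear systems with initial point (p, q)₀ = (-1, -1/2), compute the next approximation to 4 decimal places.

(-0.7097, -1.3871)

At (-1, -1/2): F = (3.5000, -2.5000).
Jacobian J = [[2·p·q + 10·p, p^2], [-2·q^2 + 3, -4·p·q]].
At the point, J = [[-9.0000, 1.0000], [2.5000, -2.0000]] (det J = 15.5000).
Solving J·Δ = −F gives Δ = (0.2903, -0.8871).
Then the next iterate is (p, q)₁ = (-0.7097, -1.3871).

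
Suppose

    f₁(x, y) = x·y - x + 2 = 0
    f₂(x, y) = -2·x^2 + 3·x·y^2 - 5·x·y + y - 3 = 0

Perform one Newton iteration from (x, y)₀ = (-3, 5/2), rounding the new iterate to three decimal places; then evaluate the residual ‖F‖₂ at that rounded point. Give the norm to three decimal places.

9.226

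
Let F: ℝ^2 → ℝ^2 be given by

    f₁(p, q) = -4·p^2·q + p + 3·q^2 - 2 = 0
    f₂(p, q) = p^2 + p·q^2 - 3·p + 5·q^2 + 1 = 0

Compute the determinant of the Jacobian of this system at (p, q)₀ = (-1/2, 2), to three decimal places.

J = [[-8·p·q + 1, -4·p^2 + 6·q], [2·p + q^2 - 3, 2·p·q + 10·q]].
At the point, J = [[9.000, 11.000], [0.000, 18.000]].
det J = 162.000.

162.000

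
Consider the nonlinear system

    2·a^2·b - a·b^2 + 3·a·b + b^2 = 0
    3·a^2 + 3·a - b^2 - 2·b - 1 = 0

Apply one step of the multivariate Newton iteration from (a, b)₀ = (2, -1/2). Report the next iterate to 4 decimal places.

(0.8187, -0.4695)

At (2, -1/2): F = (-7.2500, 17.7500).
Jacobian J = [[4·a·b - b^2 + 3·b, 2·a^2 - 2·a·b + 3·a + 2·b], [6·a + 3, -2·b - 2]].
At the point, J = [[-5.7500, 15.0000], [15.0000, -1.0000]] (det J = -219.2500).
Solving J·Δ = −F gives Δ = (-1.1813, 0.0305).
Then the next iterate is (a, b)₁ = (0.8187, -0.4695).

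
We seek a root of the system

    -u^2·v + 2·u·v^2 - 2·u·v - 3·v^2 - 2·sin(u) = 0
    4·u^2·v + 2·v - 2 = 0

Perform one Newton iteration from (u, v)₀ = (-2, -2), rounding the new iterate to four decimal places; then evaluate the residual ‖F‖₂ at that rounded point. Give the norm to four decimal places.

13.9511

At (-2, -2): F = (-26.181405, -38.0000).
Jacobian J = [[-2·u·v + 2·v^2 - 2·v - 2·cos(u), -u^2 + 4·u·v - 2·u - 6·v], [8·u·v, 4·u^2 + 2]].
At the point, J = [[4.832294, 28.0000], [32.0000, 18.0000]] (det J = -809.018714).
Solving J·Δ = −F gives Δ = (0.7327, 0.8086).
Then the next iterate is (u, v)₁ = (-1.2673, -1.1914).
Re-evaluating at (-1.2673, -1.1914): F = (-7.053680, -12.036588), so ‖F‖₂ = 13.9511.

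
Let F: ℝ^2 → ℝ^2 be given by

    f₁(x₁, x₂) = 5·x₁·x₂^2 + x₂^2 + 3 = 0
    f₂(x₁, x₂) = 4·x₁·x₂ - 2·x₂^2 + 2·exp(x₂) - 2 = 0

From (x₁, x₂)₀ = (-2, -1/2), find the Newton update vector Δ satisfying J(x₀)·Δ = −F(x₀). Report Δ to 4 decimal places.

At (-2, -1/2): F = (0.7500, 2.713061).
Jacobian J = [[5·x₂^2, 10·x₁·x₂ + 2·x₂], [4·x₂, 4·x₁ - 4·x₂ + 2·exp(x₂)]].
At the point, J = [[1.2500, 9.0000], [-2.0000, -4.786939]] (det J = 12.016327).
Solving J·Δ = −F gives Δ = (2.3308, -0.4071).

(2.3308, -0.4071)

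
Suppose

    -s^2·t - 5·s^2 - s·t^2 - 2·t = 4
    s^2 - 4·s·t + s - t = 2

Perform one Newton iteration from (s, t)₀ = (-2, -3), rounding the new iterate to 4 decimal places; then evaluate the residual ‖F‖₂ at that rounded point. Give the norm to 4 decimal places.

1.6060

At (-2, -3): F = (12.0000, -21.0000).
Jacobian J = [[-2·s·t - 10·s - t^2, -s^2 - 2·s·t - 2], [2·s - 4·t + 1, -4·s - 1]].
At the point, J = [[-1.0000, -18.0000], [9.0000, 7.0000]] (det J = 155.0000).
Solving J·Δ = −F gives Δ = (1.8968, 0.5613).
Then the next iterate is (s, t)₁ = (-0.1032, -2.4387).
Re-evaluating at (-0.1032, -2.4387): F = (1.463879, -0.660545), so ‖F‖₂ = 1.6060.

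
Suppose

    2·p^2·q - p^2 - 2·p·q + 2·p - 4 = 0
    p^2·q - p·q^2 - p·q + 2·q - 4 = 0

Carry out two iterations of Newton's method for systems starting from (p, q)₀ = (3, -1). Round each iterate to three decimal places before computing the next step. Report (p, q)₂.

(2.057, 0.606)

At (3, -1): F = (-19.000, -15.000).
Jacobian J = [[4·p·q - 2·p - 2·q + 2, 2·p^2 - 2·p], [2·p·q - q^2 - q, p^2 - 2·p·q - p + 2]].
At the point, J = [[-14.000, 12.000], [-6.000, 14.000]] (det J = -124.000).
Solving J·Δ = −F gives Δ = (-0.694, 0.774).
Then the next iterate is (p, q)₁ = (2.306, -0.226).
Round to (2.306, -0.226) and repeat: F = (-6.06690, -5.25041), J = [[-4.24462, 6.02327], [-0.86739, 6.05395]].
Δ = (-0.249, 0.832), so (p, q)₂ = (2.057, 0.606).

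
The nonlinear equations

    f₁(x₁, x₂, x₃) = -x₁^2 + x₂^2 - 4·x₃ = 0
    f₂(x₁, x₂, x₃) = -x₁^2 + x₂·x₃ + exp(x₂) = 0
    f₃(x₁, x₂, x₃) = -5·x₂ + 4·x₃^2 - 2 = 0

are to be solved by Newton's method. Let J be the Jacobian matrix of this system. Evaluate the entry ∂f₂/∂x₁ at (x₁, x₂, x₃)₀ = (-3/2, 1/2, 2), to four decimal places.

3.0000

∂f₂/∂x₁ = -2·x₁.
At (-3/2, 1/2, 2) this is 3.0000.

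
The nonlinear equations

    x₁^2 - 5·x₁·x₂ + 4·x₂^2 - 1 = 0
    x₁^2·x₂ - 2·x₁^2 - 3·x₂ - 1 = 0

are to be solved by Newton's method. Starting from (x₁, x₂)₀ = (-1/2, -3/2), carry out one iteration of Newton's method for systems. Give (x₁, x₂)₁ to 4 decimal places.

(-1.3171, -1.5854)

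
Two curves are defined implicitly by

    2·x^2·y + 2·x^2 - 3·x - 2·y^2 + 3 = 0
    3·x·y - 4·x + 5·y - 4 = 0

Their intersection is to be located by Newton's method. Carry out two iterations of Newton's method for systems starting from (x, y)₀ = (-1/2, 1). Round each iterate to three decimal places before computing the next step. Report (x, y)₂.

At (-1/2, 1): F = (3.500, 1.500).
Jacobian J = [[4·x·y + 4·x - 3, 2·x^2 - 4·y], [3·y - 4, 3·x + 5]].
At the point, J = [[-7.000, -3.500], [-1.000, 3.500]] (det J = -28.000).
Solving J·Δ = −F gives Δ = (0.625, -0.250).
Then the next iterate is (x, y)₁ = (0.125, 0.750).
Round to (0.125, 0.750) and repeat: F = (1.55469, -0.46875), J = [[-2.125, -2.96875], [-1.750, 5.375]].
Δ = (0.419, 0.224), so (x, y)₂ = (0.544, 0.974).

(0.544, 0.974)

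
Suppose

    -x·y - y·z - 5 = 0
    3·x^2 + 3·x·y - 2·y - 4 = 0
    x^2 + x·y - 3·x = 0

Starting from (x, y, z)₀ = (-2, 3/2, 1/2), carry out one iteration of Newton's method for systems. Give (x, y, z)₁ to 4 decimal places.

At (-2, 3/2, 1/2): F = (-2.7500, -4.0000, 7.0000).
Jacobian J = [[-y, -x - z, -y], [6·x + 3·y, 3·x - 2, 0], [2·x + y - 3, x, 0]].
At the point, J = [[-1.5000, 1.5000, -1.5000], [-7.5000, -8.0000, 0.0000], [-5.5000, -2.0000, 0.0000]] (det J = 43.5000).
Solving J·Δ = −F gives Δ = (2.2069, -2.5690, -6.6092).
Then the next iterate is (x, y, z)₁ = (0.2069, -1.0690, -6.1092).

(0.2069, -1.0690, -6.1092)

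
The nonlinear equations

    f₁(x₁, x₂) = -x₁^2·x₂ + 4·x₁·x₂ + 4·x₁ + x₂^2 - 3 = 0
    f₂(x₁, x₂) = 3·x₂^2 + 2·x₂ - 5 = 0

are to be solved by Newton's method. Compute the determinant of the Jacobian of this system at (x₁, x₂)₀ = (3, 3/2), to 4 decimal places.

11.0000

J = [[-2·x₁·x₂ + 4·x₂ + 4, -x₁^2 + 4·x₁ + 2·x₂], [0, 6·x₂ + 2]].
At the point, J = [[1.0000, 6.0000], [0.0000, 11.0000]].
det J = 11.0000.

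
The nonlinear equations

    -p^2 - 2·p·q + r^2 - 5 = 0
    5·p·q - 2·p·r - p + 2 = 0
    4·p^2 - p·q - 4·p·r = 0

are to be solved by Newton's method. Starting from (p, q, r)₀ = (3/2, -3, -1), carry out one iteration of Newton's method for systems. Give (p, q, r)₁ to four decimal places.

At (3/2, -3, -1): F = (2.7500, -19.0000, 19.5000).
Jacobian J = [[-2·p - 2·q, -2·p, 2·r], [5·q - 2·r - 1, 5·p, -2·p], [8·p - q - 4·r, -p, -4·p]].
At the point, J = [[3.0000, -3.0000, -2.0000], [-14.0000, 7.5000, -3.0000], [19.0000, -1.5000, -6.0000]] (det J = 517.5000).
Solving J·Δ = −F gives Δ = (-1.1920, 0.0894, -0.5471).
Then the next iterate is (p, q, r)₁ = (0.3080, -2.9106, -1.5471).

(0.3080, -2.9106, -1.5471)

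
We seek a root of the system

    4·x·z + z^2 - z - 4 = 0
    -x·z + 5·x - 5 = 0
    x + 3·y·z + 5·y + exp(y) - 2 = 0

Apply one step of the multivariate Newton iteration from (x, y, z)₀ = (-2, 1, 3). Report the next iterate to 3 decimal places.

(0.367, -0.285, 5.133)

At (-2, 1, 3): F = (-22.000, -9.000, 12.71828).
Jacobian J = [[4·z, 0, 4·x + 2·z - 1], [-z + 5, 0, -x], [1, 3·z + exp(y) + 5, 3·y]].
At the point, J = [[12.000, 0.000, -3.000], [2.000, 0.000, 2.000], [1.000, 16.71828, 3.000]] (det J = -501.54845).
Solving J·Δ = −F gives Δ = (2.367, -1.285, 2.133).
Then the next iterate is (x, y, z)₁ = (0.367, -0.285, 5.133).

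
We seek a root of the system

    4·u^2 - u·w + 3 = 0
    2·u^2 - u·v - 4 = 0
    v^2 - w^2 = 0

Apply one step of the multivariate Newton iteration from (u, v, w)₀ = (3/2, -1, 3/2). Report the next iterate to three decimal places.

At (3/2, -1, 3/2): F = (9.750, 2.000, -1.250).
Jacobian J = [[8·u - w, 0, -u], [4·u - v, -u, 0], [0, 2·v, -2·w]].
At the point, J = [[10.500, 0.000, -1.500], [7.000, -1.500, 0.000], [0.000, -2.000, -3.000]] (det J = 68.250).
Solving J·Δ = −F gives Δ = (-0.772, -2.269, 1.096).
Then the next iterate is (u, v, w)₁ = (0.728, -3.269, 2.596).

(0.728, -3.269, 2.596)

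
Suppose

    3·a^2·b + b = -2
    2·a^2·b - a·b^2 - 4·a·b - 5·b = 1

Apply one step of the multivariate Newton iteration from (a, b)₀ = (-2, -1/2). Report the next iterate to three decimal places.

At (-2, -1/2): F = (-4.500, -6.000).
Jacobian J = [[6·a·b, 3·a^2 + 1], [4·a·b - b^2 - 4·b, 2·a^2 - 2·a·b - 4·a - 5]].
At the point, J = [[6.000, 13.000], [5.750, 9.000]] (det J = -20.750).
Solving J·Δ = −F gives Δ = (1.807, -0.488).
Then the next iterate is (a, b)₁ = (-0.193, -0.988).

(-0.193, -0.988)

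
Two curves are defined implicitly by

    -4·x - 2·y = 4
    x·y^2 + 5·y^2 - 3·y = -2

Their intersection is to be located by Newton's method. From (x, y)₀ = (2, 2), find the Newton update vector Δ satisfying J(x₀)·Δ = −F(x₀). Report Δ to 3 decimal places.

(-3.826, -0.348)

At (2, 2): F = (-16.000, 24.000).
Jacobian J = [[-4, -2], [y^2, 2·x·y + 10·y - 3]].
At the point, J = [[-4.000, -2.000], [4.000, 25.000]] (det J = -92.000).
Solving J·Δ = −F gives Δ = (-3.826, -0.348).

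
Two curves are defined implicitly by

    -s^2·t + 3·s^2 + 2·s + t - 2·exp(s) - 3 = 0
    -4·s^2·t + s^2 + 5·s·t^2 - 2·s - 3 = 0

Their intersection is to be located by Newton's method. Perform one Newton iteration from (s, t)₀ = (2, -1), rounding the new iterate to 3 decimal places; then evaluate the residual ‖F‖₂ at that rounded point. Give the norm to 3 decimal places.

At (2, -1): F = (1.22189, 23.000).
Jacobian J = [[-2·s·t + 6·s - 2·exp(s) + 2, -s^2 + 1], [-8·s·t + 2·s + 5·t^2 - 2, -4·s^2 + 10·s·t]].
At the point, J = [[3.22189, -3.000], [23.000, -36.000]] (det J = -46.98796).
Solving J·Δ = −F gives Δ = (0.532, 0.979).
Then the next iterate is (s, t)₁ = (2.532, -0.021).
Re-evaluating at (2.532, -0.021): F = (-3.74657, -1.10887), so ‖F‖₂ = 3.907.

3.907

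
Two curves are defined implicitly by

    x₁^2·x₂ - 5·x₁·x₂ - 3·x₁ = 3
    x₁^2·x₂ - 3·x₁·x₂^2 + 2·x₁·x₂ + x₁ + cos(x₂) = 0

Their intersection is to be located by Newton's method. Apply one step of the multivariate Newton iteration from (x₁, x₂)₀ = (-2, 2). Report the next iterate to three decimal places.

(-0.495, 2.043)

At (-2, 2): F = (31.000, 21.58385).
Jacobian J = [[2·x₁·x₂ - 5·x₂ - 3, x₁^2 - 5·x₁], [2·x₁·x₂ - 3·x₂^2 + 2·x₂ + 1, x₁^2 - 6·x₁·x₂ + 2·x₁ - sin(x₂)]].
At the point, J = [[-21.000, 14.000], [-15.000, 23.09070]] (det J = -274.90475).
Solving J·Δ = −F gives Δ = (1.505, 0.043).
Then the next iterate is (x₁, x₂)₁ = (-0.495, 2.043).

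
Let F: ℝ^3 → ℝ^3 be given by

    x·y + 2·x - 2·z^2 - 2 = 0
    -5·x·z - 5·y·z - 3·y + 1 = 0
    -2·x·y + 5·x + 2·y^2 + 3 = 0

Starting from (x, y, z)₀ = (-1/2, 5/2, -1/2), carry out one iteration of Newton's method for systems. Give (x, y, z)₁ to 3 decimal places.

(0.341, 1.091, -0.369)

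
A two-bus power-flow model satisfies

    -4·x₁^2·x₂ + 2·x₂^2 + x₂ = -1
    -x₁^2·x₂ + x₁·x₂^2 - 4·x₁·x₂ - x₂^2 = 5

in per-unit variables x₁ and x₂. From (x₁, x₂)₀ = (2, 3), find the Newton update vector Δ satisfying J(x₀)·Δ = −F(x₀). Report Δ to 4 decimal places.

(-0.2469, -4.7160)

At (2, 3): F = (-26.0000, -32.0000).
Jacobian J = [[-8·x₁·x₂, -4·x₁^2 + 4·x₂ + 1], [-2·x₁·x₂ + x₂^2 - 4·x₂, -x₁^2 + 2·x₁·x₂ - 4·x₁ - 2·x₂]].
At the point, J = [[-48.0000, -3.0000], [-15.0000, -6.0000]] (det J = 243.0000).
Solving J·Δ = −F gives Δ = (-0.2469, -4.7160).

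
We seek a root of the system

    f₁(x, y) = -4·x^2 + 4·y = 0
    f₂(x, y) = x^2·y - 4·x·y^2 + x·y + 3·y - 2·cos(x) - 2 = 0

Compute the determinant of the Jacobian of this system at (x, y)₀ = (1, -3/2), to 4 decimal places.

J = [[-8·x, 4], [2·x·y - 4·y^2 + y + 2·sin(x), x^2 - 8·x·y + x + 3]].
At the point, J = [[-8.0000, 4.0000], [-11.817058, 17.0000]].
det J = -88.7318.

-88.7318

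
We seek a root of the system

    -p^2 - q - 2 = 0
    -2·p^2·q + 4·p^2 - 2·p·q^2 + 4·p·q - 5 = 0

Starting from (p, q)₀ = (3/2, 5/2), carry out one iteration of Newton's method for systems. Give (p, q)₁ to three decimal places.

(-0.789, 2.618)

At (3/2, 5/2): F = (-6.750, -11.000).
Jacobian J = [[-2·p, -1], [-4·p·q + 8·p - 2·q^2 + 4·q, -2·p^2 - 4·p·q + 4·p]].
At the point, J = [[-3.000, -1.000], [-5.500, -13.500]] (det J = 35.000).
Solving J·Δ = −F gives Δ = (-2.289, 0.118).
Then the next iterate is (p, q)₁ = (-0.789, 2.618).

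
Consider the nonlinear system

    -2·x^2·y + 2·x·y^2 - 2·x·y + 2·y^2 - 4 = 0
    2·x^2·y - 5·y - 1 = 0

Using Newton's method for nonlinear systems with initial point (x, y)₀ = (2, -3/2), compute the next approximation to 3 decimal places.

(1.726, -0.761)

At (2, -3/2): F = (27.500, -5.500).
Jacobian J = [[-4·x·y + 2·y^2 - 2·y, -2·x^2 + 4·x·y - 2·x + 4·y], [4·x·y, 2·x^2 - 5]].
At the point, J = [[19.500, -30.000], [-12.000, 3.000]] (det J = -301.500).
Solving J·Δ = −F gives Δ = (-0.274, 0.739).
Then the next iterate is (x, y)₁ = (1.726, -0.761).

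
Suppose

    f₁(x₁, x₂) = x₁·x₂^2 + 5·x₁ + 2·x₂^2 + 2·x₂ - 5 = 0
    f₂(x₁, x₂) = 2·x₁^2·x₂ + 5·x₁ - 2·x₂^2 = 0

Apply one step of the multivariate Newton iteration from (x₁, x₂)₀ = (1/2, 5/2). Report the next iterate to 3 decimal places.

(0.320, 1.390)

At (1/2, 5/2): F = (18.125, -8.750).
Jacobian J = [[x₂^2 + 5, 2·x₁·x₂ + 4·x₂ + 2], [4·x₁·x₂ + 5, 2·x₁^2 - 4·x₂]].
At the point, J = [[11.250, 14.500], [10.000, -9.500]] (det J = -251.875).
Solving J·Δ = −F gives Δ = (-0.180, -1.110).
Then the next iterate is (x₁, x₂)₁ = (0.320, 1.390).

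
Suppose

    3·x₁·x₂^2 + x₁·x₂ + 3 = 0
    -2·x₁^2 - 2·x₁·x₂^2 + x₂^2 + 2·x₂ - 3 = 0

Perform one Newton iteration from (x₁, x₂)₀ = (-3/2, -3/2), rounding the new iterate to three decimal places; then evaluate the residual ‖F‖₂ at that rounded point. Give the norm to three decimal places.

At (-3/2, -3/2): F = (-4.875, -1.500).
Jacobian J = [[3·x₂^2 + x₂, 6·x₁·x₂ + x₁], [-4·x₁ - 2·x₂^2, -4·x₁·x₂ + 2·x₂ + 2]].
At the point, J = [[5.250, 12.000], [1.500, -10.000]] (det J = -70.500).
Solving J·Δ = −F gives Δ = (0.947, -0.008).
Then the next iterate is (x₁, x₂)₁ = (-0.553, -1.508).
Re-evaluating at (-0.553, -1.508): F = (0.06125, -1.83844), so ‖F‖₂ = 1.839.

1.839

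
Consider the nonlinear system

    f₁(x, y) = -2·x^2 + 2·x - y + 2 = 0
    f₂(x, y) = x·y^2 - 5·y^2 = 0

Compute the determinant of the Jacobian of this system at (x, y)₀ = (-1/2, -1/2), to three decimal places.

22.250

J = [[-4·x + 2, -1], [y^2, 2·x·y - 10·y]].
At the point, J = [[4.000, -1.000], [0.250, 5.500]].
det J = 22.250.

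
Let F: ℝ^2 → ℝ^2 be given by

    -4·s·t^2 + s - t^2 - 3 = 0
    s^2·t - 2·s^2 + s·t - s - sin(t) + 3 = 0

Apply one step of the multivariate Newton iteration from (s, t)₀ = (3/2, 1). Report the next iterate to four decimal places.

At (3/2, 1): F = (-8.5000, -0.091471).
Jacobian J = [[-4·t^2 + 1, -8·s·t - 2·t], [2·s·t - 4·s + t - 1, s^2 + s - cos(t)]].
At the point, J = [[-3.0000, -14.0000], [-3.0000, 3.209698]] (det J = -51.629093).
Solving J·Δ = −F gives Δ = (-0.5532, -0.4886).
Then the next iterate is (s, t)₁ = (0.9468, 0.5114).

(0.9468, 0.5114)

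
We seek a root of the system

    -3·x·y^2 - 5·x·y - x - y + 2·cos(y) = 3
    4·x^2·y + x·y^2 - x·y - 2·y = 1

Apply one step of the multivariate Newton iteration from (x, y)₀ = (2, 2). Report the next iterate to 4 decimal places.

At (2, 2): F = (-51.832294, 31.0000).
Jacobian J = [[-3·y^2 - 5·y - 1, -6·x·y - 5·x - 2·sin(y) - 1], [8·x·y + y^2 - y, 4·x^2 + 2·x·y - x - 2]].
At the point, J = [[-23.0000, -36.818595], [34.0000, 20.0000]] (det J = 791.832225).
Solving J·Δ = −F gives Δ = (-0.1323, -1.3252).
Then the next iterate is (x, y)₁ = (1.8677, 0.6748).

(1.8677, 0.6748)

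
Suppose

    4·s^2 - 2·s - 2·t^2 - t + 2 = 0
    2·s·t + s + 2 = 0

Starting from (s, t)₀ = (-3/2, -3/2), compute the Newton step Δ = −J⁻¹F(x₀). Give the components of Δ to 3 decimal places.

(1.115, 0.923)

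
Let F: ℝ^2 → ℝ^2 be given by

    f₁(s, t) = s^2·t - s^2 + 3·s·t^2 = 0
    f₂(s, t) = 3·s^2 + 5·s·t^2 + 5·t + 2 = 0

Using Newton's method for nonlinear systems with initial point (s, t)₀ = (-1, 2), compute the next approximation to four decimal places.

At (-1, 2): F = (-11.0000, -5.0000).
Jacobian J = [[2·s·t - 2·s + 3·t^2, s^2 + 6·s·t], [6·s + 5·t^2, 10·s·t + 5]].
At the point, J = [[10.0000, -11.0000], [14.0000, -15.0000]] (det J = 4.0000).
Solving J·Δ = −F gives Δ = (-27.5000, -26.0000).
Then the next iterate is (s, t)₁ = (-28.5000, -24.0000).

(-28.5000, -24.0000)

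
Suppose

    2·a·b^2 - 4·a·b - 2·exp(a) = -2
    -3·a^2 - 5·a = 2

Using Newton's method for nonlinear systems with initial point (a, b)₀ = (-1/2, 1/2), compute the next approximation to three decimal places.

(-0.625, -1.376)

At (-1/2, 1/2): F = (1.53694, -0.250).
Jacobian J = [[2·b^2 - 4·b - 2·exp(a), 4·a·b - 4·a], [-6·a - 5, 0]].
At the point, J = [[-2.71306, 1.000], [-2.000, 0.000]] (det J = 2.000).
Solving J·Δ = −F gives Δ = (-0.125, -1.876).
Then the next iterate is (a, b)₁ = (-0.625, -1.376).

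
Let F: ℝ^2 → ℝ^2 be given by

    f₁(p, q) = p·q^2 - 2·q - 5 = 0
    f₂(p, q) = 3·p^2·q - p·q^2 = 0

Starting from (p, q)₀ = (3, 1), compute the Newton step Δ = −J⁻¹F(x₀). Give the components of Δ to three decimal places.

At (3, 1): F = (-4.000, 24.000).
Jacobian J = [[q^2, 2·p·q - 2], [6·p·q - q^2, 3·p^2 - 2·p·q]].
At the point, J = [[1.000, 4.000], [17.000, 21.000]] (det J = -47.000).
Solving J·Δ = −F gives Δ = (-3.830, 1.957).

(-3.830, 1.957)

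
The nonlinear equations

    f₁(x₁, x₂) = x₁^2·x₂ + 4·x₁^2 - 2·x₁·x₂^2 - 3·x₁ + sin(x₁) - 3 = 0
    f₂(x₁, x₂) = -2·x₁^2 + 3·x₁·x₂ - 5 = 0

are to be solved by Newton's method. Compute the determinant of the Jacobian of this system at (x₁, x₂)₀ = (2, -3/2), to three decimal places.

J = [[2·x₁·x₂ + 8·x₁ - 2·x₂^2 + cos(x₁) - 3, x₁^2 - 4·x₁·x₂], [-4·x₁ + 3·x₂, 3·x₁]].
At the point, J = [[2.08385, 16.000], [-12.500, 6.000]].
det J = 212.503.

212.503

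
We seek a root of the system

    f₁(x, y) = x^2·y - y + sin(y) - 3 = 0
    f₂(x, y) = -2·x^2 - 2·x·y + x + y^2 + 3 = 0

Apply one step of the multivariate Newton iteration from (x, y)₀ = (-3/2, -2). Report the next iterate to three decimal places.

At (-3/2, -2): F = (-6.40930, -5.000).
Jacobian J = [[2·x·y, x^2 + cos(y) - 1], [-4·x - 2·y + 1, -2·x + 2·y]].
At the point, J = [[6.000, 0.83385], [11.000, -1.000]] (det J = -15.17238).
Solving J·Δ = −F gives Δ = (0.697, 2.669).
Then the next iterate is (x, y)₁ = (-0.803, 0.669).

(-0.803, 0.669)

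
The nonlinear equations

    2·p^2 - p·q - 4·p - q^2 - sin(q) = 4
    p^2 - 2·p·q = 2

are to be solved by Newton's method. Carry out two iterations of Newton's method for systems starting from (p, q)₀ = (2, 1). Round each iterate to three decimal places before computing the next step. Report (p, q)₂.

At (2, 1): F = (-7.84147, -2.000).
Jacobian J = [[4·p - q - 4, -p - 2·q - cos(q)], [2·p - 2·q, -2·p]].
At the point, J = [[3.000, -4.54030], [2.000, -4.000]] (det J = -2.91940).
Solving J·Δ = −F gives Δ = (7.634, 3.317).
Then the next iterate is (p, q)₁ = (9.634, 4.317).
Round to (9.634, 4.317) and repeat: F = (83.78829, 7.634), J = [[30.219, -17.88283], [10.634, -19.268]].
Δ = (-3.769, -1.684), so (p, q)₂ = (5.865, 2.633).

(5.865, 2.633)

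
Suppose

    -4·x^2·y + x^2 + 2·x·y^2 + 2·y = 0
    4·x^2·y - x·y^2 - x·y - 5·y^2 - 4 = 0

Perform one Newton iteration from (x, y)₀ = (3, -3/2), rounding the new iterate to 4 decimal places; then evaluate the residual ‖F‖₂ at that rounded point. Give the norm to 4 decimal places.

29.1713

At (3, -3/2): F = (73.5000, -71.5000).
Jacobian J = [[-8·x·y + 2·x + 2·y^2, -4·x^2 + 4·x·y + 2], [8·x·y - y^2 - y, 4·x^2 - 2·x·y - x - 10·y]].
At the point, J = [[46.5000, -52.0000], [-36.7500, 57.0000]] (det J = 739.5000).
Solving J·Δ = −F gives Δ = (-0.6376, 0.8433).
Then the next iterate is (x, y)₁ = (2.3624, -0.6567).
Re-evaluating at (2.3624, -0.6567): F = (20.965124, -20.283680), so ‖F‖₂ = 29.1713.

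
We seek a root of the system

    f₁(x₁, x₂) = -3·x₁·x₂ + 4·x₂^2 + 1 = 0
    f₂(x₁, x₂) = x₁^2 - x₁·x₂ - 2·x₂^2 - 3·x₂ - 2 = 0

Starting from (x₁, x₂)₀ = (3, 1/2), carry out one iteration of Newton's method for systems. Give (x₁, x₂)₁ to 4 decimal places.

(2.0506, 0.2848)

At (3, 1/2): F = (-2.5000, 3.5000).
Jacobian J = [[-3·x₂, -3·x₁ + 8·x₂], [2·x₁ - x₂, -x₁ - 4·x₂ - 3]].
At the point, J = [[-1.5000, -5.0000], [5.5000, -8.0000]] (det J = 39.5000).
Solving J·Δ = −F gives Δ = (-0.9494, -0.2152).
Then the next iterate is (x₁, x₂)₁ = (2.0506, 0.2848).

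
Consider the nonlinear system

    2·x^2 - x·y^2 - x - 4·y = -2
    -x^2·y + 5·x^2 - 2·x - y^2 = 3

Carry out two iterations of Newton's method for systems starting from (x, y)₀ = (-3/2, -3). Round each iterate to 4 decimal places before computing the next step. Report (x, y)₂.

(-0.5492, 0.2009)

At (-3/2, -3): F = (33.5000, 9.0000).
Jacobian J = [[4·x - y^2 - 1, -2·x·y - 4], [-2·x·y + 10·x - 2, -x^2 - 2·y]].
At the point, J = [[-16.0000, -13.0000], [-26.0000, 3.7500]] (det J = -398.0000).
Solving J·Δ = −F gives Δ = (0.6096, 1.8266).
Then the next iterate is (x, y)₁ = (-0.8904, -1.1734).
Round to (-0.8904, -1.1734) and repeat: F = (10.395587, 2.298279), J = [[-5.938468, -6.089591], [-12.993591, 1.553988]].
Δ = (0.3412, 1.3743), so (x, y)₂ = (-0.5492, 0.2009).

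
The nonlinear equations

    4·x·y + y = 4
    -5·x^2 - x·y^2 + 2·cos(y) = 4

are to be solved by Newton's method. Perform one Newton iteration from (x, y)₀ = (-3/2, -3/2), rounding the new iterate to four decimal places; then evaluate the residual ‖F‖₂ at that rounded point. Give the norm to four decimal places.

At (-3/2, -3/2): F = (3.5000, -11.733526).
Jacobian J = [[4·y, 4·x + 1], [-10·x - y^2, -2·x·y - 2·sin(y)]].
At the point, J = [[-6.0000, -5.0000], [12.7500, -2.505010]] (det J = 78.780060).
Solving J·Δ = −F gives Δ = (0.8560, -0.3272).
Then the next iterate is (x, y)₁ = (-0.6440, -1.8272).
Re-evaluating at (-0.6440, -1.8272): F = (-1.120333, -4.430790), so ‖F‖₂ = 4.5702.

4.5702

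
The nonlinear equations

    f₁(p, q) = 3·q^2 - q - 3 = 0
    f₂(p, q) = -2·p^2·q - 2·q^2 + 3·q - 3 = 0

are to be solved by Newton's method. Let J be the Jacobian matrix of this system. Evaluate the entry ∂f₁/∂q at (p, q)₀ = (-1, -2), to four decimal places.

∂f₁/∂q = 6·q - 1.
At (-1, -2) this is -13.0000.

-13.0000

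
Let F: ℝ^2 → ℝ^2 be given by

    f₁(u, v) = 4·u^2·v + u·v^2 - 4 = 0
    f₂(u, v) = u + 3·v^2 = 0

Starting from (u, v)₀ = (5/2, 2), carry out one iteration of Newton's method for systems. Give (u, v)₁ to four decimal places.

(2.1663, 0.8195)

At (5/2, 2): F = (56.0000, 14.5000).
Jacobian J = [[8·u·v + v^2, 4·u^2 + 2·u·v], [1, 6·v]].
At the point, J = [[44.0000, 35.0000], [1.0000, 12.0000]] (det J = 493.0000).
Solving J·Δ = −F gives Δ = (-0.3337, -1.1805).
Then the next iterate is (u, v)₁ = (2.1663, 0.8195).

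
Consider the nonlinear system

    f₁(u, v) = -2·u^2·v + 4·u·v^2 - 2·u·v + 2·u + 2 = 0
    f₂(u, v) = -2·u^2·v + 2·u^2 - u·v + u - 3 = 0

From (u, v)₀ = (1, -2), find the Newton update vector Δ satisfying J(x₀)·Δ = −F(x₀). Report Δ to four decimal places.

At (1, -2): F = (28.0000, 6.0000).
Jacobian J = [[-4·u·v + 4·v^2 - 2·v + 2, -2·u^2 + 8·u·v - 2·u], [-4·u·v + 4·u - v + 1, -2·u^2 - u]].
At the point, J = [[30.0000, -20.0000], [15.0000, -3.0000]] (det J = 210.0000).
Solving J·Δ = −F gives Δ = (-0.1714, 1.1429).

(-0.1714, 1.1429)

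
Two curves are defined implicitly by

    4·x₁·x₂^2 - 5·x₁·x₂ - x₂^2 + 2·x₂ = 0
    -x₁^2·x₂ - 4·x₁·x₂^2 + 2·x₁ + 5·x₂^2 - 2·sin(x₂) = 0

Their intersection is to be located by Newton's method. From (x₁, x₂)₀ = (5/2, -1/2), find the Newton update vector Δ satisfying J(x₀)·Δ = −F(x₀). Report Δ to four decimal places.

(-2.2556, -0.0202)

At (5/2, -1/2): F = (7.5000, 7.833851).
Jacobian J = [[4·x₂^2 - 5·x₂, 8·x₁·x₂ - 5·x₁ - 2·x₂ + 2], [-2·x₁·x₂ - 4·x₂^2 + 2, -x₁^2 - 8·x₁·x₂ + 10·x₂ - 2·cos(x₂)]].
At the point, J = [[3.5000, -19.5000], [3.5000, -3.005165]] (det J = 57.731922).
Solving J·Δ = −F gives Δ = (-2.2556, -0.0202).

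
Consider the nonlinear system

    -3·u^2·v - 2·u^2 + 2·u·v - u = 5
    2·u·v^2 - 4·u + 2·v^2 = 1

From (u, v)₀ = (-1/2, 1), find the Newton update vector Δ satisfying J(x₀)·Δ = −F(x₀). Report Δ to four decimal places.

(1.1765, 0.1765)

At (-1/2, 1): F = (-6.7500, 2.0000).
Jacobian J = [[-6·u·v - 4·u + 2·v - 1, -3·u^2 + 2·u], [2·v^2 - 4, 4·u·v + 4·v]].
At the point, J = [[6.0000, -1.7500], [-2.0000, 2.0000]] (det J = 8.5000).
Solving J·Δ = −F gives Δ = (1.1765, 0.1765).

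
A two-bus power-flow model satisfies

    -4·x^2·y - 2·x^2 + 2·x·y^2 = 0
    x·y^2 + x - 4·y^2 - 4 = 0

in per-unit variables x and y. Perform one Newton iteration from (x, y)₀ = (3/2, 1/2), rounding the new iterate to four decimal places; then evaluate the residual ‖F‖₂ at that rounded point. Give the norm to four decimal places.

At (3/2, 1/2): F = (-8.2500, -3.1250).
Jacobian J = [[-8·x·y - 4·x + 2·y^2, -4·x^2 + 4·x·y], [y^2 + 1, 2·x·y - 8·y]].
At the point, J = [[-11.5000, -6.0000], [1.2500, -2.5000]] (det J = 36.2500).
Solving J·Δ = −F gives Δ = (-0.0517, -1.2759).
Then the next iterate is (x, y)₁ = (1.4483, -0.7759).
Re-evaluating at (1.4483, -0.7759): F = (4.058695, -4.087877), so ‖F‖₂ = 5.7605.

5.7605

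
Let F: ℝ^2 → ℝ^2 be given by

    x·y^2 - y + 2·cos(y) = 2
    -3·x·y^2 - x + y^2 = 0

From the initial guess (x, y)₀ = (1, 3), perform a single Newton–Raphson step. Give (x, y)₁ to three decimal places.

(-1.714, 7.749)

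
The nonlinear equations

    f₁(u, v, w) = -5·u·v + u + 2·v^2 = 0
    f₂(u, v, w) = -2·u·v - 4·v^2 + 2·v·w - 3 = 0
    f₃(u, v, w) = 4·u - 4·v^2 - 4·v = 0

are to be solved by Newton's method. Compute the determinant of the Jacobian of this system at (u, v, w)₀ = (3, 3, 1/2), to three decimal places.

-2424.000

J = [[-5·v + 1, -5·u + 4·v, 0], [-2·v, -2·u - 8·v + 2·w, 2·v], [4, -8·v - 4, 0]].
At the point, J = [[-14.000, -3.000, 0.000], [-6.000, -29.000, 6.000], [4.000, -28.000, 0.000]].
det J = -2424.000.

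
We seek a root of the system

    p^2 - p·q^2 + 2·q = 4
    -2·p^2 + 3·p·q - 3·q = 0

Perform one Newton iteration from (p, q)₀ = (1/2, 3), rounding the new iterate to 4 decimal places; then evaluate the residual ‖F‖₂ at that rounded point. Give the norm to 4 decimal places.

3.6106

At (1/2, 3): F = (-2.2500, -5.0000).
Jacobian J = [[2·p - q^2, -2·p·q + 2], [-4·p + 3·q, 3·p - 3]].
At the point, J = [[-8.0000, -1.0000], [7.0000, -1.5000]] (det J = 19.0000).
Solving J·Δ = −F gives Δ = (0.0855, -2.9342).
Then the next iterate is (p, q)₁ = (0.5855, 0.0658).
Re-evaluating at (0.5855, 0.0658): F = (-3.528125, -0.767443), so ‖F‖₂ = 3.6106.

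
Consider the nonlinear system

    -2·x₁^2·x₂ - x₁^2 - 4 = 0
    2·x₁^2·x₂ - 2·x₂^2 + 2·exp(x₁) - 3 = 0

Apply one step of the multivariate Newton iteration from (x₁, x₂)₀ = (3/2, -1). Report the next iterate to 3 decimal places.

At (3/2, -1): F = (-1.750, -0.53662).
Jacobian J = [[-4·x₁·x₂ - 2·x₁, -2·x₁^2], [4·x₁·x₂ + 2·exp(x₁), 2·x₁^2 - 4·x₂]].
At the point, J = [[3.000, -4.500], [2.96338, 8.500]] (det J = 38.83520).
Solving J·Δ = −F gives Δ = (0.445, -0.092).
Then the next iterate is (x₁, x₂)₁ = (1.945, -1.092).

(1.945, -1.092)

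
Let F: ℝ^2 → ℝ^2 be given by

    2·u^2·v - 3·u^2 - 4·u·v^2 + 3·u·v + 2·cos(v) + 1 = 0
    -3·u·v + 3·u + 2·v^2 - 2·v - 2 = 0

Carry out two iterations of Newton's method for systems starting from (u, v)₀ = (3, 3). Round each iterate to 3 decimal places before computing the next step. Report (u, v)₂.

(0.559, 1.696)

At (3, 3): F = (-54.97998, -8.000).
Jacobian J = [[4·u·v - 6·u - 4·v^2 + 3·v, 2·u^2 - 8·u·v + 3·u - 2·sin(v)], [-3·v + 3, -3·u + 4·v - 2]].
At the point, J = [[-9.000, -45.28224], [-6.000, 1.000]] (det J = -280.69344).
Solving J·Δ = −F gives Δ = (-1.486, -0.919).
Then the next iterate is (u, v)₁ = (1.514, 2.081).
Round to (1.514, 2.081) and repeat: F = (-14.08715, -2.41078), J = [[-7.56071, -17.82397], [-3.243, 1.782]].
Δ = (-0.955, -0.385), so (u, v)₂ = (0.559, 1.696).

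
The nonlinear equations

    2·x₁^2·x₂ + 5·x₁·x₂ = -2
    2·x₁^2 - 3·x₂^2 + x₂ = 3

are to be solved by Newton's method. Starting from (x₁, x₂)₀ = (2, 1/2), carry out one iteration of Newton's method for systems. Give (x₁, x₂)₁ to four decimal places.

(1.3153, 0.1361)

At (2, 1/2): F = (11.0000, 4.7500).
Jacobian J = [[4·x₁·x₂ + 5·x₂, 2·x₁^2 + 5·x₁], [4·x₁, -6·x₂ + 1]].
At the point, J = [[6.5000, 18.0000], [8.0000, -2.0000]] (det J = -157.0000).
Solving J·Δ = −F gives Δ = (-0.6847, -0.3639).
Then the next iterate is (x₁, x₂)₁ = (1.3153, 0.1361).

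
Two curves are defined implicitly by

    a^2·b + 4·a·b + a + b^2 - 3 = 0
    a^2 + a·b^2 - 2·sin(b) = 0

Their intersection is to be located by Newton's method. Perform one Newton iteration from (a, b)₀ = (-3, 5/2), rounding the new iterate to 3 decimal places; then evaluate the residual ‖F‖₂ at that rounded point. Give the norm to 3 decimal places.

At (-3, 5/2): F = (-7.250, -10.94694).
Jacobian J = [[2·a·b + 4·b + 1, a^2 + 4·a + 2·b], [2·a + b^2, 2·a·b - 2·cos(b)]].
At the point, J = [[-4.000, 2.000], [0.250, -13.39771]] (det J = 53.09085).
Solving J·Δ = −F gives Δ = (-2.242, -0.859).
Then the next iterate is (a, b)₁ = (-5.242, 1.641).
Re-evaluating at (-5.242, 1.641): F = (5.13472, 11.36741), so ‖F‖₂ = 12.473.

12.473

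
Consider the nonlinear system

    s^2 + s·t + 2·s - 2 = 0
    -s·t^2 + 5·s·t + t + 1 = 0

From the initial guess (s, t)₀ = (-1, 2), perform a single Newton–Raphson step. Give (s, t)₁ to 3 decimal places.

At (-1, 2): F = (-5.000, -3.000).
Jacobian J = [[2·s + t + 2, s], [-t^2 + 5·t, -2·s·t + 5·s + 1]].
At the point, J = [[2.000, -1.000], [6.000, 0.000]] (det J = 6.000).
Solving J·Δ = −F gives Δ = (0.500, -4.000).
Then the next iterate is (s, t)₁ = (-0.500, -2.000).

(-0.500, -2.000)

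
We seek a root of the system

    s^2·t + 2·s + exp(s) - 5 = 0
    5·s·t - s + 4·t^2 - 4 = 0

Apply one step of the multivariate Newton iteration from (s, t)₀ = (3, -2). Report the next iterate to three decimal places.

(0.909, 0.000)

At (3, -2): F = (3.08554, -21.000).
Jacobian J = [[2·s·t + exp(s) + 2, s^2], [5·t - 1, 5·s + 8·t]].
At the point, J = [[10.08554, 9.000], [-11.000, -1.000]] (det J = 88.91446).
Solving J·Δ = −F gives Δ = (-2.091, 2.000).
Then the next iterate is (s, t)₁ = (0.909, 0.000).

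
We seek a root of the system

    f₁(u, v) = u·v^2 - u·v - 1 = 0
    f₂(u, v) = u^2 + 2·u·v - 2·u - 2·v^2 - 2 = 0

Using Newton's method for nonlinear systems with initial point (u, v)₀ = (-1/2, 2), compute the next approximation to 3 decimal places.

(-0.386, 0.818)

At (-1/2, 2): F = (-2.000, -10.750).
Jacobian J = [[v^2 - v, 2·u·v - u], [2·u + 2·v - 2, 2·u - 4·v]].
At the point, J = [[2.000, -1.500], [1.000, -9.000]] (det J = -16.500).
Solving J·Δ = −F gives Δ = (0.114, -1.182).
Then the next iterate is (u, v)₁ = (-0.386, 0.818).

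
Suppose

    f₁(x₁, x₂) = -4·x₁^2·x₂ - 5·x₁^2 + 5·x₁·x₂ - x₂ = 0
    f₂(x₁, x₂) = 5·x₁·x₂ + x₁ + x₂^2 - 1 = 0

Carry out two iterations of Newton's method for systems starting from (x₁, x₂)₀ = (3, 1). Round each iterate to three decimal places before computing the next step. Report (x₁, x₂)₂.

At (3, 1): F = (-67.000, 18.000).
Jacobian J = [[-8·x₁·x₂ - 10·x₁ + 5·x₂, -4·x₁^2 + 5·x₁ - 1], [5·x₂ + 1, 5·x₁ + 2·x₂]].
At the point, J = [[-49.000, -22.000], [6.000, 17.000]] (det J = -701.000).
Solving J·Δ = −F gives Δ = (-1.060, -0.685).
Then the next iterate is (x₁, x₂)₁ = (1.940, 0.315).
Round to (1.940, 0.315) and repeat: F = (-20.81964, 4.09473), J = [[-22.71380, -6.35440], [2.575, 10.330]].
Δ = (-0.866, -0.180), so (x₁, x₂)₂ = (1.074, 0.135).

(1.074, 0.135)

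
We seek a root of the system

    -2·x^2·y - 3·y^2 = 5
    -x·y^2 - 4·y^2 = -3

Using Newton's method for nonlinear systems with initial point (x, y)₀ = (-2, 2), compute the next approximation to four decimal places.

At (-2, 2): F = (-33.0000, -5.0000).
Jacobian J = [[-4·x·y, -2·x^2 - 6·y], [-y^2, -2·x·y - 8·y]].
At the point, J = [[16.0000, -20.0000], [-4.0000, -8.0000]] (det J = -208.0000).
Solving J·Δ = −F gives Δ = (0.7885, -1.0192).
Then the next iterate is (x, y)₁ = (-1.2115, 0.9808).

(-1.2115, 0.9808)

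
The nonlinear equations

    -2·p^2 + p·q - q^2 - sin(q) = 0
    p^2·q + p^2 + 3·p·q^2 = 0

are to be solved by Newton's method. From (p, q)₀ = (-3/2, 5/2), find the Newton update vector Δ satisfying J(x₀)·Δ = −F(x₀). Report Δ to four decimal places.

(1.5214, -0.3802)

At (-3/2, 5/2): F = (-15.098472, -20.2500).
Jacobian J = [[-4·p + q, p - 2·q - cos(q)], [2·p·q + 2·p + 3·q^2, p^2 + 6·p·q]].
At the point, J = [[8.5000, -5.698856], [8.2500, -20.2500]] (det J = -125.109435).
Solving J·Δ = −F gives Δ = (1.5214, -0.3802).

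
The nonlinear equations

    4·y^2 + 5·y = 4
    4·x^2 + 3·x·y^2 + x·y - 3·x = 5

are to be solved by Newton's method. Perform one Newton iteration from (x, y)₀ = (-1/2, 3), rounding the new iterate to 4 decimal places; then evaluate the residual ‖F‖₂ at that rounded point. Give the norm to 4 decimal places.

At (-1/2, 3): F = (47.0000, -17.5000).
Jacobian J = [[0, 8·y + 5], [8·x + 3·y^2 + y - 3, 6·x·y + x]].
At the point, J = [[0.0000, 29.0000], [23.0000, -9.5000]] (det J = -667.0000).
Solving J·Δ = −F gives Δ = (0.0915, -1.6207).
Then the next iterate is (x, y)₁ = (-0.4085, 1.3793).
Re-evaluating at (-0.4085, 1.3793): F = (10.506374, -6.001930), so ‖F‖₂ = 12.0999.

12.0999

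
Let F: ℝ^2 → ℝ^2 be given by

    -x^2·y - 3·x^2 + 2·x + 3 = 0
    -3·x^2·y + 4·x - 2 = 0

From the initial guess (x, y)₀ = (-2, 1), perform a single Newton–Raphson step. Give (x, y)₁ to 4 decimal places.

At (-2, 1): F = (-17.0000, -22.0000).
Jacobian J = [[-2·x·y - 6·x + 2, -x^2], [-6·x·y + 4, -3·x^2]].
At the point, J = [[18.0000, -4.0000], [16.0000, -12.0000]] (det J = -152.0000).
Solving J·Δ = −F gives Δ = (0.7632, -0.8158).
Then the next iterate is (x, y)₁ = (-1.2368, 0.1842).

(-1.2368, 0.1842)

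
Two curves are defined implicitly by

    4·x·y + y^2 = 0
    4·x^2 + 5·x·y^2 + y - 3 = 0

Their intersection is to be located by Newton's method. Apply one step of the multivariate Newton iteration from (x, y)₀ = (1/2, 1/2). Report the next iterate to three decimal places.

(1.300, -0.450)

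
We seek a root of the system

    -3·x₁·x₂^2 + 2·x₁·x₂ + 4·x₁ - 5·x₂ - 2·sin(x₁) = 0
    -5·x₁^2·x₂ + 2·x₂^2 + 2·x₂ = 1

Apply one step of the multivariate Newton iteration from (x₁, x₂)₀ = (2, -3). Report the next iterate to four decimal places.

At (2, -3): F = (-44.818595, 71.0000).
Jacobian J = [[-3·x₂^2 + 2·x₂ - 2·cos(x₁) + 4, -6·x₁·x₂ + 2·x₁ - 5], [-10·x₁·x₂, -5·x₁^2 + 4·x₂ + 2]].
At the point, J = [[-28.167706, 35.0000], [60.0000, -30.0000]] (det J = -1254.968810).
Solving J·Δ = −F gives Δ = (-0.9087, 0.5492).
Then the next iterate is (x₁, x₂)₁ = (1.0913, -2.4508).

(1.0913, -2.4508)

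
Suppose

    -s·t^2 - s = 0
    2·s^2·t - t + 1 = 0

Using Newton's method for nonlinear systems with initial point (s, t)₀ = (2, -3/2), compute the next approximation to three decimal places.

(1.766, -0.543)

At (2, -3/2): F = (-6.500, -9.500).
Jacobian J = [[-t^2 - 1, -2·s·t], [4·s·t, 2·s^2 - 1]].
At the point, J = [[-3.250, 6.000], [-12.000, 7.000]] (det J = 49.250).
Solving J·Δ = −F gives Δ = (-0.234, 0.957).
Then the next iterate is (s, t)₁ = (1.766, -0.543).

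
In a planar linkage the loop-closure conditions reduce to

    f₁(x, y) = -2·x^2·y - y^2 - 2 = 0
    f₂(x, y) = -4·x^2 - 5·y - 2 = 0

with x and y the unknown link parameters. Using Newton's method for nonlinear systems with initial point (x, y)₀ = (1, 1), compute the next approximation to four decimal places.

(-0.5833, 1.3333)

At (1, 1): F = (-5.0000, -11.0000).
Jacobian J = [[-4·x·y, -2·x^2 - 2·y], [-8·x, -5]].
At the point, J = [[-4.0000, -4.0000], [-8.0000, -5.0000]] (det J = -12.0000).
Solving J·Δ = −F gives Δ = (-1.5833, 0.3333).
Then the next iterate is (x, y)₁ = (-0.5833, 1.3333).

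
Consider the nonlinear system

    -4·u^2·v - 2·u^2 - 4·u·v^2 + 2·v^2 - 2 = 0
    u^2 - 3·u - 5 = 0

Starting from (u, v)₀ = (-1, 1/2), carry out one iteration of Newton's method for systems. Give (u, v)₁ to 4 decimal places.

(-1.2000, 3.4500)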